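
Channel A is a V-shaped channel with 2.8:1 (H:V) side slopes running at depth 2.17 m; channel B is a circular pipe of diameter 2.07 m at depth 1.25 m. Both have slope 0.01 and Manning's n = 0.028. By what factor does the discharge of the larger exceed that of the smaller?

Channel A: For a triangular section with side slope z = 2.8: A = zy² = 2.8×2.17² = 13.18 m²; P = 2y√(1+z²) = 2×2.17×2.973 = 12.9 m. Hydraulic radius R = A/P = 13.18/12.9 = 1.022 m. Q_A = (1/0.028)·13.18·1.022^(2/3)·√0.01 = 47.77 m³/s.
Channel B: For a circular section of diameter D = 2.07 m at depth y = 1.25 m, the central angle is θ = 2 arccos(1 − 2y/D) = 3.56 rad. Then A = (D²/8)(θ − sin θ) = 2.125 m² and P = Dθ/2 = 3.685 m. Hydraulic radius R = A/P = 2.125/3.685 = 0.5766 m. Q_B = (1/0.028)·2.125·0.5766^(2/3)·√0.01 = 5.256 m³/s.
The larger discharge is 47.77 m³/s and the smaller is 5.256 m³/s; the ratio is 9.09.

9.09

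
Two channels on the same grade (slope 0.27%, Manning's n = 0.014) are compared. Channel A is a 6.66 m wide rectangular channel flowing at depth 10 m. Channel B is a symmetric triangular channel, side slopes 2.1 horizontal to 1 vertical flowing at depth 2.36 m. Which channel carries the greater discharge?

channel A

Channel A: Flow area A = b·y = 6.66 × 10 = 66.6 m². Wetted perimeter P = b + 2y = 6.66 + 2×10 = 26.66 m. Hydraulic radius R = A/P = 66.6/26.66 = 2.498 m. Q_A = (1/0.014)·66.6·2.498^(2/3)·√0.0027 = 455.1 m³/s.
Channel B: For a triangular section with side slope z = 2.1: A = zy² = 2.1×2.36² = 11.7 m²; P = 2y√(1+z²) = 2×2.36×2.326 = 10.98 m. Hydraulic radius R = A/P = 11.7/10.98 = 1.065 m. Q_B = (1/0.014)·11.7·1.065^(2/3)·√0.0027 = 45.28 m³/s.
Q_A = 455.1 m³/s vs Q_B = 45.28 m³/s, so channel A carries more.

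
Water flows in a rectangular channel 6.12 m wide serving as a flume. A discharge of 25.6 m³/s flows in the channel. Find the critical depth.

y_c = 1.21 m

For a rectangular channel, critical depth y_c = (q²/g)^(1/3) where q = Q/b = 25.6/6.12 = 4.183 m²/s.
So y_c = (4.183²/9.81)^(1/3) = 1.21 m.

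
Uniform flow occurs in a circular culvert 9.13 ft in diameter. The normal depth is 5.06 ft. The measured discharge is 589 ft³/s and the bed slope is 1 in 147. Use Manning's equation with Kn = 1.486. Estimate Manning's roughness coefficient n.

n = 0.014

For a circular section of diameter D = 9.13 ft at depth y = 5.06 ft, the central angle is θ = 2 arccos(1 − 2y/D) = 3.359 rad. Then A = (D²/8)(θ − sin θ) = 37.24 ft² and P = Dθ/2 = 15.33 ft.
Hydraulic radius R = A/P = 37.24/15.33 = 2.429 ft.
Rearranging Manning's equation: n = (1.486/Q) A R^(2/3) S^(1/2) = (1.486/589) × 37.24 × 2.429^(2/3) × √0.006803 = 0.014.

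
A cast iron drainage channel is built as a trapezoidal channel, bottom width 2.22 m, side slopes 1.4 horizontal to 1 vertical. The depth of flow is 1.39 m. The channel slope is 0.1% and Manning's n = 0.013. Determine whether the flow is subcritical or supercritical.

subcritical

With bottom width b = 2.22 m and side slope z = 1.4: A = (b + zy)y = (2.22 + 1.4×1.39)×1.39 = 5.791 m²; P = b + 2y√(1+z²) = 2.22 + 2×1.39×1.72 = 7.003 m.
Hydraulic radius R = A/P = 5.791/7.003 = 0.8269 m.
V = (1/n) R^(2/3) √S = (1/0.013) × 0.8269^(2/3) × √0.001 = 2.143 m/s. Hydraulic depth D_h = A/T = 5.791/6.112 = 0.9474 m.
Froude number Fr = V/√(g·D_h) = 2.143/√(9.81×0.9474) = 0.703, which is less than 1, so the flow is subcritical.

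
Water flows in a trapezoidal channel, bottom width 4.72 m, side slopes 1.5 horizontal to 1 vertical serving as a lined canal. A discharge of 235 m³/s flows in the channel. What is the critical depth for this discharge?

y_c = 4.18 m

At critical depth, Q² T / (g A³) = 1, i.e. A³/T = Q²/g = 235²/9.81 = 5629.
Try y = 3.22 m: A³/T = 2022 — too small.
Try y = 5.05 m: A³/T = 12050 — too large.
Try y = 4.18 m: A³/T = 5617 — ≈ 5629.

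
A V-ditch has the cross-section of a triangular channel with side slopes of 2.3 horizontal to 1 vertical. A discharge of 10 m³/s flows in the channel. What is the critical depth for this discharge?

At critical depth, Q² T / (g A³) = 1, i.e. A³/T = Q²/g = 10²/9.81 = 10.19.
Trying y = 0.98 m: A³/T = 2.391 — low.
Trying y = 1.48 m: A³/T = 18.78 — high.
Trying y = 1.31 m: A³/T = 10.2 — matches.

y_c = 1.31 m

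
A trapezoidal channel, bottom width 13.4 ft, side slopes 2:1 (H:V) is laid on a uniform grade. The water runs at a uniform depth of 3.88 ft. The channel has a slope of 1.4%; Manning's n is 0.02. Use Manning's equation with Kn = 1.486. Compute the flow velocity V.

With bottom width b = 13.4 ft and side slope z = 2: A = (b + zy)y = (13.4 + 2×3.88)×3.88 = 82.1 ft²; P = b + 2y√(1+z²) = 13.4 + 2×3.88×2.236 = 30.75 ft.
Hydraulic radius R = A/P = 82.1/30.75 = 2.67 ft.
From Manning's equation, V = (1.486/n) R^(2/3) S^(1/2) = (1.486/0.02) × 2.67^(2/3) × 0.014^(1/2) = 16.9 ft/s.

V = 16.9 ft/s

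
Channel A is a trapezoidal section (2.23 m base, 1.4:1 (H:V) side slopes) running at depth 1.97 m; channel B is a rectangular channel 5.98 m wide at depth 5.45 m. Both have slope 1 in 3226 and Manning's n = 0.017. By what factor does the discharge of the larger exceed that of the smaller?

4.85

Channel A: With bottom width b = 2.23 m and side slope z = 1.4: A = (b + zy)y = (2.23 + 1.4×1.97)×1.97 = 9.826 m²; P = b + 2y√(1+z²) = 2.23 + 2×1.97×1.72 = 9.009 m. Hydraulic radius R = A/P = 9.826/9.009 = 1.091 m. Q_A = (1/0.017)·9.826·1.091^(2/3)·√0.00031 = 10.78 m³/s.
Channel B: Flow area A = b·y = 5.98 × 5.45 = 32.59 m². Wetted perimeter P = b + 2y = 5.98 + 2×5.45 = 16.88 m. Hydraulic radius R = A/P = 32.59/16.88 = 1.931 m. Q_B = (1/0.017)·32.59·1.931^(2/3)·√0.00031 = 52.34 m³/s.
The larger discharge is 52.34 m³/s and the smaller is 10.78 m³/s; the ratio is 4.85.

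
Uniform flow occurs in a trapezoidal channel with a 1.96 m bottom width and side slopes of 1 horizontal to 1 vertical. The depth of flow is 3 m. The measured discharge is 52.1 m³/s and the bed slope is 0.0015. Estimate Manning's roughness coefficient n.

n = 0.014

With bottom width b = 1.96 m and side slope z = 1: A = (b + zy)y = (1.96 + 1×3)×3 = 14.88 m²; P = b + 2y√(1+z²) = 1.96 + 2×3×1.414 = 10.45 m.
Hydraulic radius R = A/P = 14.88/10.45 = 1.425 m.
Rearranging Manning's equation: n = (1/Q) A R^(2/3) S^(1/2) = (1/52.1) × 14.88 × 1.425^(2/3) × √0.0015 = 0.014.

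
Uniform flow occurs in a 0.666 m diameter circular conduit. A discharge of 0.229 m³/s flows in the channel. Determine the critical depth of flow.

y_c = 0.3 m

At critical depth, Q² T / (g A³) = 1, i.e. A³/T = Q²/g = 0.229²/9.81 = 0.005346.
At y = 0.369 m: A³/T = 0.01174 — high.
At y = 0.216 m: A³/T = 0.001505 — low.
At y = 0.3 m: A³/T = 0.005324 — close enough.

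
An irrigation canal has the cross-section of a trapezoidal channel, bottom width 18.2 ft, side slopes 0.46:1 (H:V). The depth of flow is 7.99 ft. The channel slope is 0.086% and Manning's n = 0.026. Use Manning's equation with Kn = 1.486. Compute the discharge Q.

Q = 843 ft³/s

With bottom width b = 18.2 ft and side slope z = 0.46: A = (b + zy)y = (18.2 + 0.46×7.99)×7.99 = 174.8 ft²; P = b + 2y√(1+z²) = 18.2 + 2×7.99×1.101 = 35.79 ft.
Hydraulic radius R = A/P = 174.8/35.79 = 4.884 ft.
Manning's equation: Q = (1.486/n) A R^(2/3) S^(1/2) = (1.486/0.026) × 174.8 × 4.884^(2/3) × 0.00086^(1/2) = 843 ft³/s.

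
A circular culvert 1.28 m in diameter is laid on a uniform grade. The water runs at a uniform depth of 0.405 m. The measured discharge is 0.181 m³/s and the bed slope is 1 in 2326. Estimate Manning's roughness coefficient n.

For a circular section of diameter D = 1.28 m at depth y = 0.405 m, the central angle is θ = 2 arccos(1 − 2y/D) = 2.39 rad. Then A = (D²/8)(θ − sin θ) = 0.3495 m² and P = Dθ/2 = 1.529 m.
Hydraulic radius R = A/P = 0.3495/1.529 = 0.2285 m.
Rearranging Manning's equation: n = (1/Q) A R^(2/3) S^(1/2) = (1/0.181) × 0.3495 × 0.2285^(2/3) × √0.0004299 = 0.015.

n = 0.015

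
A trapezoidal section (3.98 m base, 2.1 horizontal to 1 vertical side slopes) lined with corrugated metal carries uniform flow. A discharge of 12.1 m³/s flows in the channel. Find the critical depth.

y_c = 0.839 m

At critical depth, Q² T / (g A³) = 1, i.e. A³/T = Q²/g = 12.1²/9.81 = 14.92.
At y = 0.946 m: A³/T = 22.61 — high.
At y = 0.634 m: A³/T = 5.748 — low.
At y = 0.839 m: A³/T = 14.9 — ≈ 14.92.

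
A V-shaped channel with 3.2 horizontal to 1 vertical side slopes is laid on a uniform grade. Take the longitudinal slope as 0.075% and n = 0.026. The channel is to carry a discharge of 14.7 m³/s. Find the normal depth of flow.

Manning's equation rearranged: A R^(2/3) = nQ / (1·√S) = 0.026 × 14.7 / (√0.00075) = 13.96.
At y = 2.5 m: A R^(2/3) = 22.5 — too large.
At y = 2.09 m: A R^(2/3) = 13.95 — ≈ 13.96.

y_n = 2.09 m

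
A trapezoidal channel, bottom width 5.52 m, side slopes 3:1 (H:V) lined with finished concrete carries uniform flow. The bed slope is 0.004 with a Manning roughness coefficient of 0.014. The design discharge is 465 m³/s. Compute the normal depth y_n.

Manning's equation rearranged: A R^(2/3) = nQ / (1·√S) = 0.014 × 465 / (√0.004) = 102.9.
At y = 2.94 m: A R^(2/3) = 61.19 — low.
At y = 4.19 m: A R^(2/3) = 134.6 — high.
At y = 3.72 m: A R^(2/3) = 102.9 — ≈ 102.9.

y_n = 3.72 m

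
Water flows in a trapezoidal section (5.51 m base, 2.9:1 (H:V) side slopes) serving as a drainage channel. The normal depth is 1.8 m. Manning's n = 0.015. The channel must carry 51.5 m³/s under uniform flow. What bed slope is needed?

With bottom width b = 5.51 m and side slope z = 2.9: A = (b + zy)y = (5.51 + 2.9×1.8)×1.8 = 19.31 m²; P = b + 2y√(1+z²) = 5.51 + 2×1.8×3.068 = 16.55 m.
Hydraulic radius R = A/P = 19.31/16.55 = 1.167 m.
From Manning's equation, S = [nQ / (1 A R^(2/3))]² = [0.015 × 51.5 / (1 × 19.31 × 1.167^(2/3))]² = 0.0013.

S = 0.0013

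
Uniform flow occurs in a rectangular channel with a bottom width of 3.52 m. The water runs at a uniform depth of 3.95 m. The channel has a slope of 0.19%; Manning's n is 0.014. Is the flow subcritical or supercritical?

subcritical

Flow area A = b·y = 3.52 × 3.95 = 13.9 m². Wetted perimeter P = b + 2y = 3.52 + 2×3.95 = 11.42 m.
Hydraulic radius R = A/P = 13.9/11.42 = 1.218 m.
V = (1/n) R^(2/3) √S = (1/0.014) × 1.218^(2/3) × √0.0019 = 3.55 m/s. Hydraulic depth D_h = A/T = 13.9/3.52 = 3.95 m.
Froude number Fr = V/√(g·D_h) = 3.55/√(9.81×3.95) = 0.57, which is less than 1, so the flow is subcritical.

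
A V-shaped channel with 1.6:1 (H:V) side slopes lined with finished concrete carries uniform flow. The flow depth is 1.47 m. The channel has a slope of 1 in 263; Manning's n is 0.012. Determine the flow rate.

Q = 13 m³/s

For a triangular section with side slope z = 1.6: A = zy² = 1.6×1.47² = 3.457 m²; P = 2y√(1+z²) = 2×1.47×1.887 = 5.547 m.
Hydraulic radius R = A/P = 3.457/5.547 = 0.6233 m.
Manning's equation: Q = (1/n) A R^(2/3) S^(1/2) = (1/0.012) × 3.457 × 0.6233^(2/3) × 0.003802^(1/2) = 13 m³/s.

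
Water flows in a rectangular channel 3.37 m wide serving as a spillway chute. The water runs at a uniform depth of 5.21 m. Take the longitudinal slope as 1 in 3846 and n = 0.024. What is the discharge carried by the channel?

Flow area A = b·y = 3.37 × 5.21 = 17.56 m². Wetted perimeter P = b + 2y = 3.37 + 2×5.21 = 13.79 m.
Hydraulic radius R = A/P = 17.56/13.79 = 1.273 m.
Manning's equation: Q = (1/n) A R^(2/3) S^(1/2) = (1/0.024) × 17.56 × 1.273^(2/3) × 0.00026^(1/2) = 13.9 m³/s.

Q = 13.9 m³/s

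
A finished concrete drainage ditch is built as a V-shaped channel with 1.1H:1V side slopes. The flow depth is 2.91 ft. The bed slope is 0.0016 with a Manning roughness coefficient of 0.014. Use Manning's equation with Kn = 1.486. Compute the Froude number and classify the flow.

For a triangular section with side slope z = 1.1: A = zy² = 1.1×2.91² = 9.315 ft²; P = 2y√(1+z²) = 2×2.91×1.487 = 8.652 ft.
Hydraulic radius R = A/P = 9.315/8.652 = 1.077 ft.
V = (1.486/n) R^(2/3) √S = (1.486/0.014) × 1.077^(2/3) × √0.0016 = 4.46 ft/s. Hydraulic depth D_h = A/T = 9.315/6.402 = 1.455 ft.
Froude number Fr = V/√(g·D_h) = 4.46/√(32.2×1.455) = 0.652, which is less than 1, so the flow is subcritical.

subcritical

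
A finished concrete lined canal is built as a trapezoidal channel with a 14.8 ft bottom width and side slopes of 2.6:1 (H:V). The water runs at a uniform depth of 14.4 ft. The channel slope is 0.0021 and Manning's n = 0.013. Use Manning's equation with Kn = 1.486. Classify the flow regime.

supercritical

With bottom width b = 14.8 ft and side slope z = 2.6: A = (b + zy)y = (14.8 + 2.6×14.4)×14.4 = 752.3 ft²; P = b + 2y√(1+z²) = 14.8 + 2×14.4×2.786 = 95.03 ft.
Hydraulic radius R = A/P = 752.3/95.03 = 7.916 ft.
V = (1.486/n) R^(2/3) √S = (1.486/0.013) × 7.916^(2/3) × √0.0021 = 20.81 ft/s. Hydraulic depth D_h = A/T = 752.3/89.68 = 8.388 ft.
Froude number Fr = V/√(g·D_h) = 20.81/√(32.2×8.388) = 1.27, which is greater than 1, so the flow is supercritical.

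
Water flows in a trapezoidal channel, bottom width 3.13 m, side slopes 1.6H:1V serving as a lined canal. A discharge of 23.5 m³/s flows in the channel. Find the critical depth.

y_c = 1.4 m

At critical depth, Q² T / (g A³) = 1, i.e. A³/T = Q²/g = 23.5²/9.81 = 56.29.
Try y = 1.67 m: A³/T = 107.3 — high.
Try y = 1.4 m: A³/T = 55.84 — close enough.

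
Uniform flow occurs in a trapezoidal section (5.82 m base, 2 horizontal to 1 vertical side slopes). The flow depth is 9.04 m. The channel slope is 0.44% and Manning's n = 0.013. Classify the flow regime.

With bottom width b = 5.82 m and side slope z = 2: A = (b + zy)y = (5.82 + 2×9.04)×9.04 = 216.1 m²; P = b + 2y√(1+z²) = 5.82 + 2×9.04×2.236 = 46.25 m.
Hydraulic radius R = A/P = 216.1/46.25 = 4.672 m.
V = (1/n) R^(2/3) √S = (1/0.013) × 4.672^(2/3) × √0.0044 = 14.26 m/s. Hydraulic depth D_h = A/T = 216.1/41.98 = 5.147 m.
Froude number Fr = V/√(g·D_h) = 14.26/√(9.81×5.147) = 2.01, which is greater than 1, so the flow is supercritical.

supercritical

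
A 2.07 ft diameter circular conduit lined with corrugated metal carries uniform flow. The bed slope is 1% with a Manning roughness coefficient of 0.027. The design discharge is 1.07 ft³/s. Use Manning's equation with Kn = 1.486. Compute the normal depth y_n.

Manning's equation rearranged: A R^(2/3) = nQ / (1.486·√S) = 0.027 × 1.07 / (1.486 × √0.01) = 0.1944.
Trying y = 0.36 ft: A R^(2/3) = 0.1429 — short.
Trying y = 0.458 ft: A R^(2/3) = 0.2329 — over.
Trying y = 0.419 ft: A R^(2/3) = 0.1946 — close enough.

y_n = 0.419 ft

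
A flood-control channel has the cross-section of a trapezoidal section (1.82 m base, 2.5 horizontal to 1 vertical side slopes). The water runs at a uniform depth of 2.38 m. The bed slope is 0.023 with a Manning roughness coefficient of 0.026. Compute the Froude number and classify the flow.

supercritical

With bottom width b = 1.82 m and side slope z = 2.5: A = (b + zy)y = (1.82 + 2.5×2.38)×2.38 = 18.49 m²; P = b + 2y√(1+z²) = 1.82 + 2×2.38×2.693 = 14.64 m.
Hydraulic radius R = A/P = 18.49/14.64 = 1.263 m.
V = (1/n) R^(2/3) √S = (1/0.026) × 1.263^(2/3) × √0.023 = 6.817 m/s. Hydraulic depth D_h = A/T = 18.49/13.72 = 1.348 m.
Froude number Fr = V/√(g·D_h) = 6.817/√(9.81×1.348) = 1.87, which is greater than 1, so the flow is supercritical.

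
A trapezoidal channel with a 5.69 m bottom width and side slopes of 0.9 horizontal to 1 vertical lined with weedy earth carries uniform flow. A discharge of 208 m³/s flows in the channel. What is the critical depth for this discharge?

At critical depth, Q² T / (g A³) = 1, i.e. A³/T = Q²/g = 208²/9.81 = 4410.
Trying y = 3.23 m: A³/T = 1861 — low.
Trying y = 4.99 m: A³/T = 8937 — high.
Trying y = 4.12 m: A³/T = 4429 — close enough.

y_c = 4.12 m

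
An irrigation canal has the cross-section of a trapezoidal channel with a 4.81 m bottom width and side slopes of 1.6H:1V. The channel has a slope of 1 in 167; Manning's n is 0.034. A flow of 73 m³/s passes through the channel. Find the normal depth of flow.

Manning's equation rearranged: A R^(2/3) = nQ / (1·√S) = 0.034 × 73 / (√0.005988) = 32.07.
At y = 2 m: A R^(2/3) = 19.05 — low.
At y = 3.08 m: A R^(2/3) = 44.79 — high.
At y = 2.61 m: A R^(2/3) = 32.08 — ≈ 32.07.

y_n = 2.61 m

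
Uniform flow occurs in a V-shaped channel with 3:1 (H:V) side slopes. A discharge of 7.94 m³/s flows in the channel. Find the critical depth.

y_c = 1.07 m

At critical depth, Q² T / (g A³) = 1, i.e. A³/T = Q²/g = 7.94²/9.81 = 6.426.
At y = 0.744 m: A³/T = 1.026 — short.
At y = 1.32 m: A³/T = 18.03 — over.
At y = 1.07 m: A³/T = 6.311 — matches.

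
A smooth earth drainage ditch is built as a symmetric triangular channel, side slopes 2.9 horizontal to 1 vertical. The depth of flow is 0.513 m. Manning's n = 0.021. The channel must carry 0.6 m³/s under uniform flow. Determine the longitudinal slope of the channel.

For a triangular section with side slope z = 2.9: A = zy² = 2.9×0.513² = 0.7632 m²; P = 2y√(1+z²) = 2×0.513×3.068 = 3.147 m.
Hydraulic radius R = A/P = 0.7632/3.147 = 0.2425 m.
From Manning's equation, S = [nQ / (1 A R^(2/3))]² = [0.021 × 0.6 / (1 × 0.7632 × 0.2425^(2/3))]² = 0.0018.

S = 0.0018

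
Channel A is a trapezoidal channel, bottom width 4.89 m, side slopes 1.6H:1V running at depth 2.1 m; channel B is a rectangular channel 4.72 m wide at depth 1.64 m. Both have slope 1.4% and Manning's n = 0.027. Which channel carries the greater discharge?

Channel A: With bottom width b = 4.89 m and side slope z = 1.6: A = (b + zy)y = (4.89 + 1.6×2.1)×2.1 = 17.32 m²; P = b + 2y√(1+z²) = 4.89 + 2×2.1×1.887 = 12.81 m. Hydraulic radius R = A/P = 17.32/12.81 = 1.352 m. Q_A = (1/0.027)·17.32·1.352^(2/3)·√0.014 = 92.83 m³/s.
Channel B: Flow area A = b·y = 4.72 × 1.64 = 7.741 m². Wetted perimeter P = b + 2y = 4.72 + 2×1.64 = 8 m. Hydraulic radius R = A/P = 7.741/8 = 0.9676 m. Q_B = (1/0.027)·7.741·0.9676^(2/3)·√0.014 = 33.19 m³/s.
Q_A = 92.83 m³/s vs Q_B = 33.19 m³/s, so channel A carries more.

channel A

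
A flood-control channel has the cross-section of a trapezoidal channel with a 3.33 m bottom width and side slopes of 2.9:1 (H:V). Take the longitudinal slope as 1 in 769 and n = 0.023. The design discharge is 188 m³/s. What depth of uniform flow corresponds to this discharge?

Manning's equation rearranged: A R^(2/3) = nQ / (1·√S) = 0.023 × 188 / (√0.0013) = 119.9.
Trying y = 3.88 m: A R^(2/3) = 92.34 — low.
Trying y = 5.16 m: A R^(2/3) = 182.9 — high.
Trying y = 4.33 m: A R^(2/3) = 119.9 — close enough.

y_n = 4.33 m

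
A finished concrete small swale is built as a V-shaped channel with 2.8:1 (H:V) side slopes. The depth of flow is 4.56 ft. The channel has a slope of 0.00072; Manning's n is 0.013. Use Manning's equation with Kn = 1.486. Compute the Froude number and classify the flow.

For a triangular section with side slope z = 2.8: A = zy² = 2.8×4.56² = 58.22 ft²; P = 2y√(1+z²) = 2×4.56×2.973 = 27.12 ft.
Hydraulic radius R = A/P = 58.22/27.12 = 2.147 ft.
V = (1.486/n) R^(2/3) √S = (1.486/0.013) × 2.147^(2/3) × √0.00072 = 5.105 ft/s. Hydraulic depth D_h = A/T = 58.22/25.54 = 2.28 ft.
Froude number Fr = V/√(g·D_h) = 5.105/√(32.2×2.28) = 0.596, which is less than 1, so the flow is subcritical.

subcritical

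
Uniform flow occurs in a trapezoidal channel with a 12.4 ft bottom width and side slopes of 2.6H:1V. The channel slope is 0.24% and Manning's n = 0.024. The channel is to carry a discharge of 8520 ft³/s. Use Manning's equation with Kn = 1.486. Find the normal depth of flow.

y_n = 14.4 ft

Manning's equation rearranged: A R^(2/3) = nQ / (1.486·√S) = 0.024 × 8520 / (1.486 × √0.0024) = 2809.
Trying y = 16.6 ft: A R^(2/3) = 3929 — high.
Trying y = 11.2 ft: A R^(2/3) = 1572 — low.
Trying y = 14.4 ft: A R^(2/3) = 2810 — ≈ 2809.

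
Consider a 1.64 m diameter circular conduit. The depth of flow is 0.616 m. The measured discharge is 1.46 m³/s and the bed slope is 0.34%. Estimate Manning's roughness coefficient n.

n = 0.014

For a circular section of diameter D = 1.64 m at depth y = 0.616 m, the central angle is θ = 2 arccos(1 − 2y/D) = 2.639 rad. Then A = (D²/8)(θ − sin θ) = 0.7251 m² and P = Dθ/2 = 2.164 m.
Hydraulic radius R = A/P = 0.7251/2.164 = 0.3351 m.
Rearranging Manning's equation: n = (1/Q) A R^(2/3) S^(1/2) = (1/1.46) × 0.7251 × 0.3351^(2/3) × √0.0034 = 0.014.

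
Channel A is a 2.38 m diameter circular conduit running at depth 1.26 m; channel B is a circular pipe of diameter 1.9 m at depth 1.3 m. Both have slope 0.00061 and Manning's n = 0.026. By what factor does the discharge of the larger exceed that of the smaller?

Channel A: For a circular section of diameter D = 2.38 m at depth y = 1.26 m, the central angle is θ = 2 arccos(1 − 2y/D) = 3.259 rad. Then A = (D²/8)(θ − sin θ) = 2.391 m² and P = Dθ/2 = 3.879 m. Hydraulic radius R = A/P = 2.391/3.879 = 0.6164 m. Q_A = (1/0.026)·2.391·0.6164^(2/3)·√0.00061 = 1.645 m³/s.
Channel B: For a circular section of diameter D = 1.9 m at depth y = 1.3 m, the central angle is θ = 2 arccos(1 − 2y/D) = 3.896 rad. Then A = (D²/8)(θ − sin θ) = 2.067 m² and P = Dθ/2 = 3.701 m. Hydraulic radius R = A/P = 2.067/3.701 = 0.5585 m. Q_B = (1/0.026)·2.067·0.5585^(2/3)·√0.00061 = 1.332 m³/s.
The larger discharge is 1.645 m³/s and the smaller is 1.332 m³/s; the ratio is 1.24.

1.24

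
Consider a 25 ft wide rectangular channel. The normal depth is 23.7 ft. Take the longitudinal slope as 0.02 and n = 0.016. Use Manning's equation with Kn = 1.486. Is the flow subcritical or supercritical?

Flow area A = b·y = 25 × 23.7 = 592.5 ft². Wetted perimeter P = b + 2y = 25 + 2×23.7 = 72.4 ft.
Hydraulic radius R = A/P = 592.5/72.4 = 8.184 ft.
V = (1.486/n) R^(2/3) √S = (1.486/0.016) × 8.184^(2/3) × √0.02 = 53.34 ft/s. Hydraulic depth D_h = A/T = 592.5/25 = 23.7 ft.
Froude number Fr = V/√(g·D_h) = 53.34/√(32.2×23.7) = 1.93, which is greater than 1, so the flow is supercritical.

supercritical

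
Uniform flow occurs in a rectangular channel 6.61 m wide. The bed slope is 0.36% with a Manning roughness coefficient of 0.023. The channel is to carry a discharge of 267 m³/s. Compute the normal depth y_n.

Manning's equation rearranged: A R^(2/3) = nQ / (1·√S) = 0.023 × 267 / (√0.0036) = 102.4.
Try y = 6.79 m: A R^(2/3) = 76.45 — too small.
Try y = 10.9 m: A R^(2/3) = 134 — too large.
Try y = 8.66 m: A R^(2/3) = 102.4 — matches.

y_n = 8.66 m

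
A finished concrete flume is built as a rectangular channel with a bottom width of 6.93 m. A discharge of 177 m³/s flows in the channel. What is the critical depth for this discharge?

y_c = 4.05 m

For a rectangular channel, critical depth y_c = (q²/g)^(1/3) where q = Q/b = 177/6.93 = 25.54 m²/s.
So y_c = (25.54²/9.81)^(1/3) = 4.05 m.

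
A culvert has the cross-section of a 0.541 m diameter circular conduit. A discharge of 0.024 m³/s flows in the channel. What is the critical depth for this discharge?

y_c = 0.0997 m

At critical depth, Q² T / (g A³) = 1, i.e. A³/T = Q²/g = 0.024²/9.81 = 0.00005872.
At y = 0.115 m: A³/T = 0.0001028 — high.
At y = 0.0678 m: A³/T = 0.00001288 — low.
At y = 0.0997 m: A³/T = 0.00005877 — close enough.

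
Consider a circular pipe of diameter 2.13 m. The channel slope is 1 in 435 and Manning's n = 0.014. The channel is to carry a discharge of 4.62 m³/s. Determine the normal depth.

y_n = 1.16 m

Manning's equation rearranged: A R^(2/3) = nQ / (1·√S) = 0.014 × 4.62 / (√0.002299) = 1.349.
Trying y = 1.04 m: A R^(2/3) = 1.124 — short.
Trying y = 1.46 m: A R^(2/3) = 1.906 — over.
Trying y = 1.16 m: A R^(2/3) = 1.349 — ≈ 1.349.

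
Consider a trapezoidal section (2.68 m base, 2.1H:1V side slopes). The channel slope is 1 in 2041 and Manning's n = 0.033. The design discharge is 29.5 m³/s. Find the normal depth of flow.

y_n = 3.23 m

Manning's equation rearranged: A R^(2/3) = nQ / (1·√S) = 0.033 × 29.5 / (√0.00049) = 43.98.
At y = 2.61 m: A R^(2/3) = 27.13 — low.
At y = 4.02 m: A R^(2/3) = 73.11 — high.
At y = 3.23 m: A R^(2/3) = 43.99 — matches.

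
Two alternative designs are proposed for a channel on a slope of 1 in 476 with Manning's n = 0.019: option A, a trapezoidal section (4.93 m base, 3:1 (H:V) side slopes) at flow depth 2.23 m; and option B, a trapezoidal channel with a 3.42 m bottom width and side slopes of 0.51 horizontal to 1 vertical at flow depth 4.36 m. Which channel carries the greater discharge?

channel B

Channel A: With bottom width b = 4.93 m and side slope z = 3: A = (b + zy)y = (4.93 + 3×2.23)×2.23 = 25.91 m²; P = b + 2y√(1+z²) = 4.93 + 2×2.23×3.162 = 19.03 m. Hydraulic radius R = A/P = 25.91/19.03 = 1.361 m. Q_A = (1/0.019)·25.91·1.361^(2/3)·√0.002101 = 76.79 m³/s.
Channel B: With bottom width b = 3.42 m and side slope z = 0.51: A = (b + zy)y = (3.42 + 0.51×4.36)×4.36 = 24.61 m²; P = b + 2y√(1+z²) = 3.42 + 2×4.36×1.123 = 13.21 m. Hydraulic radius R = A/P = 24.61/13.21 = 1.863 m. Q_B = (1/0.019)·24.61·1.863^(2/3)·√0.002101 = 89.87 m³/s.
Q_A = 76.79 m³/s vs Q_B = 89.87 m³/s, so channel B carries more.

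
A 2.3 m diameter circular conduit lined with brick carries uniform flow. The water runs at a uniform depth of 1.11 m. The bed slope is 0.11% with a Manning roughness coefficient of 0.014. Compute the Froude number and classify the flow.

For a circular section of diameter D = 2.3 m at depth y = 1.11 m, the central angle is θ = 2 arccos(1 − 2y/D) = 3.072 rad. Then A = (D²/8)(θ − sin θ) = 1.985 m² and P = Dθ/2 = 3.533 m.
Hydraulic radius R = A/P = 1.985/3.533 = 0.562 m.
V = (1/n) R^(2/3) √S = (1/0.014) × 0.562^(2/3) × √0.0011 = 1.613 m/s. Hydraulic depth D_h = A/T = 1.985/2.299 = 0.8637 m.
Froude number Fr = V/√(g·D_h) = 1.613/√(9.81×0.8637) = 0.554, which is less than 1, so the flow is subcritical.

subcritical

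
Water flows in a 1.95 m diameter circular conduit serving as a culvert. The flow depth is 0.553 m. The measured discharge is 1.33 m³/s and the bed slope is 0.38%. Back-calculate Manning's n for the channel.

For a circular section of diameter D = 1.95 m at depth y = 0.553 m, the central angle is θ = 2 arccos(1 − 2y/D) = 2.246 rad. Then A = (D²/8)(θ − sin θ) = 0.6968 m² and P = Dθ/2 = 2.19 m.
Hydraulic radius R = A/P = 0.6968/2.19 = 0.3181 m.
Rearranging Manning's equation: n = (1/Q) A R^(2/3) S^(1/2) = (1/1.33) × 0.6968 × 0.3181^(2/3) × √0.0038 = 0.0151.

n = 0.0151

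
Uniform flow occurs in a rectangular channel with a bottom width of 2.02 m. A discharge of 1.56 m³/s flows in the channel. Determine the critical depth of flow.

y_c = 0.393 m

For a rectangular channel, critical depth y_c = (q²/g)^(1/3) where q = Q/b = 1.56/2.02 = 0.7723 m²/s.
So y_c = (0.7723²/9.81)^(1/3) = 0.393 m.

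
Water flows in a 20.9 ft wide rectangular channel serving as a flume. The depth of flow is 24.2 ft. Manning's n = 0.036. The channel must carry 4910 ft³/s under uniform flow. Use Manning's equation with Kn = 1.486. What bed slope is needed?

S = 0.00391

Flow area A = b·y = 20.9 × 24.2 = 505.8 ft². Wetted perimeter P = b + 2y = 20.9 + 2×24.2 = 69.3 ft.
Hydraulic radius R = A/P = 505.8/69.3 = 7.298 ft.
From Manning's equation, S = [nQ / (1.486 A R^(2/3))]² = [0.036 × 4910 / (1.486 × 505.8 × 7.298^(2/3))]² = 0.00391.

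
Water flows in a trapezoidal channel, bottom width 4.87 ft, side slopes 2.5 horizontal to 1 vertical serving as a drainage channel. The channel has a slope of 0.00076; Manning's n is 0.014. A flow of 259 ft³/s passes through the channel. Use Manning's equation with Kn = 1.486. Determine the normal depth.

Manning's equation rearranged: A R^(2/3) = nQ / (1.486·√S) = 0.014 × 259 / (1.486 × √0.00076) = 88.51.
Try y = 4.56 ft: A R^(2/3) = 137.4 — high.
Try y = 2.99 ft: A R^(2/3) = 53.81 — low.
Try y = 3.75 ft: A R^(2/3) = 88.47 — ≈ 88.51.

y_n = 3.75 ft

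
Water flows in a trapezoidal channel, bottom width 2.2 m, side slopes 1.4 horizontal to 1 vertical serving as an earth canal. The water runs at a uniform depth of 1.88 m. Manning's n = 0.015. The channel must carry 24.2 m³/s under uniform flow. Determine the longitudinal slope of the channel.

With bottom width b = 2.2 m and side slope z = 1.4: A = (b + zy)y = (2.2 + 1.4×1.88)×1.88 = 9.084 m²; P = b + 2y√(1+z²) = 2.2 + 2×1.88×1.72 = 8.669 m.
Hydraulic radius R = A/P = 9.084/8.669 = 1.048 m.
From Manning's equation, S = [nQ / (1 A R^(2/3))]² = [0.015 × 24.2 / (1 × 9.084 × 1.048^(2/3))]² = 0.0015.

S = 0.0015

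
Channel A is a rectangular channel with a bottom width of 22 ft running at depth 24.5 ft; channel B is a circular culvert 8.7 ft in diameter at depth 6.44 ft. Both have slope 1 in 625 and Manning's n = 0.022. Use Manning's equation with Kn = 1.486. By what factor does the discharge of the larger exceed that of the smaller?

23.2

Channel A: Flow area A = b·y = 22 × 24.5 = 539 ft². Wetted perimeter P = b + 2y = 22 + 2×24.5 = 71 ft. Hydraulic radius R = A/P = 539/71 = 7.592 ft. Q_A = (1.486/0.022)·539·7.592^(2/3)·√0.0016 = 5625 ft³/s.
Channel B: For a circular section of diameter D = 8.7 ft at depth y = 6.44 ft, the central angle is θ = 2 arccos(1 − 2y/D) = 4.144 rad. Then A = (D²/8)(θ − sin θ) = 47.18 ft² and P = Dθ/2 = 18.03 ft. Hydraulic radius R = A/P = 47.18/18.03 = 2.617 ft. Q_B = (1.486/0.022)·47.18·2.617^(2/3)·√0.0016 = 242.1 ft³/s.
The larger discharge is 5625 ft³/s and the smaller is 242.1 ft³/s; the ratio is 23.2.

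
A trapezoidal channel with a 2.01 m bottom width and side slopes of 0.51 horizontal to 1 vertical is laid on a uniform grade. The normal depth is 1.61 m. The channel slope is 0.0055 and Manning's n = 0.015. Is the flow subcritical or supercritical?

supercritical

With bottom width b = 2.01 m and side slope z = 0.51: A = (b + zy)y = (2.01 + 0.51×1.61)×1.61 = 4.558 m²; P = b + 2y√(1+z²) = 2.01 + 2×1.61×1.123 = 5.625 m.
Hydraulic radius R = A/P = 4.558/5.625 = 0.8104 m.
V = (1/n) R^(2/3) √S = (1/0.015) × 0.8104^(2/3) × √0.0055 = 4.298 m/s. Hydraulic depth D_h = A/T = 4.558/3.652 = 1.248 m.
Froude number Fr = V/√(g·D_h) = 4.298/√(9.81×1.248) = 1.23, which is greater than 1, so the flow is supercritical.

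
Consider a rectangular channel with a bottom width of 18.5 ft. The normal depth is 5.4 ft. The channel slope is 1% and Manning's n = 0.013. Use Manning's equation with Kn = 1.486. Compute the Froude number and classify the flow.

Flow area A = b·y = 18.5 × 5.4 = 99.9 ft². Wetted perimeter P = b + 2y = 18.5 + 2×5.4 = 29.3 ft.
Hydraulic radius R = A/P = 99.9/29.3 = 3.41 ft.
V = (1.486/n) R^(2/3) √S = (1.486/0.013) × 3.41^(2/3) × √0.01 = 25.89 ft/s. Hydraulic depth D_h = A/T = 99.9/18.5 = 5.4 ft.
Froude number Fr = V/√(g·D_h) = 25.89/√(32.2×5.4) = 1.96, which is greater than 1, so the flow is supercritical.

supercritical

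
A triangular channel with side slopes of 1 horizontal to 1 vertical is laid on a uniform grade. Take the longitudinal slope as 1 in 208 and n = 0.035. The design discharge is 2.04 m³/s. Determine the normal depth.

Manning's equation rearranged: A R^(2/3) = nQ / (1·√S) = 0.035 × 2.04 / (√0.004808) = 1.03.
Try y = 1.1 m: A R^(2/3) = 0.6447 — low.
Try y = 1.66 m: A R^(2/3) = 1.932 — high.
Try y = 1.31 m: A R^(2/3) = 1.027 — matches.

y_n = 1.31 m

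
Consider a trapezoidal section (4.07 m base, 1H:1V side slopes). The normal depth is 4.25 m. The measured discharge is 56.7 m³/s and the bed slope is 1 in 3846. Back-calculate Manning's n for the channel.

n = 0.017

With bottom width b = 4.07 m and side slope z = 1: A = (b + zy)y = (4.07 + 1×4.25)×4.25 = 35.36 m²; P = b + 2y√(1+z²) = 4.07 + 2×4.25×1.414 = 16.09 m.
Hydraulic radius R = A/P = 35.36/16.09 = 2.198 m.
Rearranging Manning's equation: n = (1/Q) A R^(2/3) S^(1/2) = (1/56.7) × 35.36 × 2.198^(2/3) × √0.00026 = 0.017.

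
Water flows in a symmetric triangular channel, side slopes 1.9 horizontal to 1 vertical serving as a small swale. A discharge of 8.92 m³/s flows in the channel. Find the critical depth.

At critical depth, Q² T / (g A³) = 1, i.e. A³/T = Q²/g = 8.92²/9.81 = 8.111.
At y = 1.69 m: A³/T = 24.88 — over.
At y = 1.35 m: A³/T = 8.094 — matches.

y_c = 1.35 m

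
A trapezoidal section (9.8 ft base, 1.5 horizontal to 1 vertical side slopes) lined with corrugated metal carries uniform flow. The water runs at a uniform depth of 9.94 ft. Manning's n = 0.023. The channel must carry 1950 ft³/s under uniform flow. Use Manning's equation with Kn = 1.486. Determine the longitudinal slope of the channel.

S = 0.0016

With bottom width b = 9.8 ft and side slope z = 1.5: A = (b + zy)y = (9.8 + 1.5×9.94)×9.94 = 245.6 ft²; P = b + 2y√(1+z²) = 9.8 + 2×9.94×1.803 = 45.64 ft.
Hydraulic radius R = A/P = 245.6/45.64 = 5.382 ft.
From Manning's equation, S = [nQ / (1.486 A R^(2/3))]² = [0.023 × 1950 / (1.486 × 245.6 × 5.382^(2/3))]² = 0.0016.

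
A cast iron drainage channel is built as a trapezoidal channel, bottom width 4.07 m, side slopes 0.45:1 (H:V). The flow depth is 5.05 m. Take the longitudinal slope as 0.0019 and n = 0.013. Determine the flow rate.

Q = 177 m³/s

With bottom width b = 4.07 m and side slope z = 0.45: A = (b + zy)y = (4.07 + 0.45×5.05)×5.05 = 32.03 m²; P = b + 2y√(1+z²) = 4.07 + 2×5.05×1.097 = 15.15 m.
Hydraulic radius R = A/P = 32.03/15.15 = 2.115 m.
Manning's equation: Q = (1/n) A R^(2/3) S^(1/2) = (1/0.013) × 32.03 × 2.115^(2/3) × 0.0019^(1/2) = 177 m³/s.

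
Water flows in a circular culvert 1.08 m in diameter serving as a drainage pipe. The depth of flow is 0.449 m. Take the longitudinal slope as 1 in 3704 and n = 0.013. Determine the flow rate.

For a circular section of diameter D = 1.08 m at depth y = 0.449 m, the central angle is θ = 2 arccos(1 − 2y/D) = 2.803 rad. Then A = (D²/8)(θ − sin θ) = 0.3602 m² and P = Dθ/2 = 1.514 m.
Hydraulic radius R = A/P = 0.3602/1.514 = 0.238 m.
Manning's equation: Q = (1/n) A R^(2/3) S^(1/2) = (1/0.013) × 0.3602 × 0.238^(2/3) × 0.00027^(1/2) = 0.175 m³/s.

Q = 0.175 m³/s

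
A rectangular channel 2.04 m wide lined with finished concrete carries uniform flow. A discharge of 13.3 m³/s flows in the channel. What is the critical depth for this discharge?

For a rectangular channel, critical depth y_c = (q²/g)^(1/3) where q = Q/b = 13.3/2.04 = 6.52 m²/s.
So y_c = (6.52²/9.81)^(1/3) = 1.63 m.

y_c = 1.63 m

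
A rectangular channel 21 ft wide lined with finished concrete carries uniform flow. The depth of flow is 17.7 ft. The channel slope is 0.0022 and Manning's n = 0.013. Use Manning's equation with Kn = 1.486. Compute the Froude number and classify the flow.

subcritical

Flow area A = b·y = 21 × 17.7 = 371.7 ft². Wetted perimeter P = b + 2y = 21 + 2×17.7 = 56.4 ft.
Hydraulic radius R = A/P = 371.7/56.4 = 6.59 ft.
V = (1.486/n) R^(2/3) √S = (1.486/0.013) × 6.59^(2/3) × √0.0022 = 18.85 ft/s. Hydraulic depth D_h = A/T = 371.7/21 = 17.7 ft.
Froude number Fr = V/√(g·D_h) = 18.85/√(32.2×17.7) = 0.789, which is less than 1, so the flow is subcritical.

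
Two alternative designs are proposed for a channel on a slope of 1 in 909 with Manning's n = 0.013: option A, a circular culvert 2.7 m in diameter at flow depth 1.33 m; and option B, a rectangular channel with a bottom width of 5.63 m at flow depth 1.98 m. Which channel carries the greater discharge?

Channel A: For a circular section of diameter D = 2.7 m at depth y = 1.33 m, the central angle is θ = 2 arccos(1 − 2y/D) = 3.112 rad. Then A = (D²/8)(θ − sin θ) = 2.809 m² and P = Dθ/2 = 4.201 m. Hydraulic radius R = A/P = 2.809/4.201 = 0.6686 m. Q_A = (1/0.013)·2.809·0.6686^(2/3)·√0.0011 = 5.479 m³/s.
Channel B: Flow area A = b·y = 5.63 × 1.98 = 11.15 m². Wetted perimeter P = b + 2y = 5.63 + 2×1.98 = 9.59 m. Hydraulic radius R = A/P = 11.15/9.59 = 1.162 m. Q_B = (1/0.013)·11.15·1.162^(2/3)·√0.0011 = 31.44 m³/s.
Q_A = 5.479 m³/s vs Q_B = 31.44 m³/s, so channel B carries more.

channel B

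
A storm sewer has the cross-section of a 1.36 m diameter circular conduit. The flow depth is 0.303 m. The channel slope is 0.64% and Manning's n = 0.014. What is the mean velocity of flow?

V = 1.82 m/s

For a circular section of diameter D = 1.36 m at depth y = 0.303 m, the central angle is θ = 2 arccos(1 − 2y/D) = 1.966 rad. Then A = (D²/8)(θ − sin θ) = 0.2413 m² and P = Dθ/2 = 1.337 m.
Hydraulic radius R = A/P = 0.2413/1.337 = 0.1804 m.
From Manning's equation, V = (1/n) R^(2/3) S^(1/2) = (1/0.014) × 0.1804^(2/3) × 0.0064^(1/2) = 1.82 m/s.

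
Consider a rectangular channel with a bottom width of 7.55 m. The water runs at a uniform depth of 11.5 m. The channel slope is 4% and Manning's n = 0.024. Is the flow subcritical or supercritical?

supercritical

Flow area A = b·y = 7.55 × 11.5 = 86.83 m². Wetted perimeter P = b + 2y = 7.55 + 2×11.5 = 30.55 m.
Hydraulic radius R = A/P = 86.83/30.55 = 2.842 m.
V = (1/n) R^(2/3) √S = (1/0.024) × 2.842^(2/3) × √0.04 = 16.72 m/s. Hydraulic depth D_h = A/T = 86.83/7.55 = 11.5 m.
Froude number Fr = V/√(g·D_h) = 16.72/√(9.81×11.5) = 1.57, which is greater than 1, so the flow is supercritical.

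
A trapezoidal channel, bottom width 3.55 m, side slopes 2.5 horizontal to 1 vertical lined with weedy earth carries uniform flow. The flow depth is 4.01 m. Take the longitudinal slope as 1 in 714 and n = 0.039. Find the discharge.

With bottom width b = 3.55 m and side slope z = 2.5: A = (b + zy)y = (3.55 + 2.5×4.01)×4.01 = 54.44 m²; P = b + 2y√(1+z²) = 3.55 + 2×4.01×2.693 = 25.14 m.
Hydraulic radius R = A/P = 54.44/25.14 = 2.165 m.
Manning's equation: Q = (1/n) A R^(2/3) S^(1/2) = (1/0.039) × 54.44 × 2.165^(2/3) × 0.001401^(1/2) = 87.4 m³/s.

Q = 87.4 m³/s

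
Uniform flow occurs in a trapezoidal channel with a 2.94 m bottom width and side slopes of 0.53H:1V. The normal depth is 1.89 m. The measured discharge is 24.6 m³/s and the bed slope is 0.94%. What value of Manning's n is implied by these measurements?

n = 0.03

With bottom width b = 2.94 m and side slope z = 0.53: A = (b + zy)y = (2.94 + 0.53×1.89)×1.89 = 7.45 m²; P = b + 2y√(1+z²) = 2.94 + 2×1.89×1.132 = 7.218 m.
Hydraulic radius R = A/P = 7.45/7.218 = 1.032 m.
Rearranging Manning's equation: n = (1/Q) A R^(2/3) S^(1/2) = (1/24.6) × 7.45 × 1.032^(2/3) × √0.0094 = 0.03.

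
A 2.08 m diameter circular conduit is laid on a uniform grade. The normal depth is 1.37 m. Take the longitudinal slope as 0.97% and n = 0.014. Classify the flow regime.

For a circular section of diameter D = 2.08 m at depth y = 1.37 m, the central angle is θ = 2 arccos(1 − 2y/D) = 3.787 rad. Then A = (D²/8)(θ − sin θ) = 2.374 m² and P = Dθ/2 = 3.939 m.
Hydraulic radius R = A/P = 2.374/3.939 = 0.6026 m.
V = (1/n) R^(2/3) √S = (1/0.014) × 0.6026^(2/3) × √0.0097 = 5.019 m/s. Hydraulic depth D_h = A/T = 2.374/1.973 = 1.203 m.
Froude number Fr = V/√(g·D_h) = 5.019/√(9.81×1.203) = 1.46, which is greater than 1, so the flow is supercritical.

supercritical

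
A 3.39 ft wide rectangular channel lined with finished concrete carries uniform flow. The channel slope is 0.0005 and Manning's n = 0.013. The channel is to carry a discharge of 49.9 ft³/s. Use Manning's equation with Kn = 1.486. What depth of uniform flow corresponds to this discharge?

Manning's equation rearranged: A R^(2/3) = nQ / (1.486·√S) = 0.013 × 49.9 / (1.486 × √0.0005) = 19.52.
Try y = 5.94 ft: A R^(2/3) = 24.21 — high.
Try y = 4.93 ft: A R^(2/3) = 19.51 — ≈ 19.52.

y_n = 4.93 ft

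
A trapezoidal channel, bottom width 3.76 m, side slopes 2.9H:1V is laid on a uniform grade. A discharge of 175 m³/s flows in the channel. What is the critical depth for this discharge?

At critical depth, Q² T / (g A³) = 1, i.e. A³/T = Q²/g = 175²/9.81 = 3122.
At y = 2.58 m: A³/T = 1303 — too small.
At y = 3.17 m: A³/T = 3126 — ≈ 3122.

y_c = 3.17 m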